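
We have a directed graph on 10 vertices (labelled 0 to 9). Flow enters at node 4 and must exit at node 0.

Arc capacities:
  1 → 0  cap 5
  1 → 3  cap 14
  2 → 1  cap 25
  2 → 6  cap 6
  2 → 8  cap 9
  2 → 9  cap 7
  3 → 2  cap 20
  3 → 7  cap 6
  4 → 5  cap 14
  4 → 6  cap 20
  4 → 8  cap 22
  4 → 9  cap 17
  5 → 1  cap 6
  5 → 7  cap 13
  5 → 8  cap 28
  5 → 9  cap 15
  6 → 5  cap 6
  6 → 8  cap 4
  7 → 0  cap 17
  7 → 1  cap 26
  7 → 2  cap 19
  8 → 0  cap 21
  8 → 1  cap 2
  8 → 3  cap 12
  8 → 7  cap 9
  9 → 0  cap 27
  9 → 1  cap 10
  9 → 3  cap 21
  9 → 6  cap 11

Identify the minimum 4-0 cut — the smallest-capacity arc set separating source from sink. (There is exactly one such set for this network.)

Min-cut arcs: {(4,5), (4,8), (4,9), (6,5), (6,8)} (total capacity 63)

augment #1: 4→8→0 push 21
augment #2: 4→9→0 push 17
augment #3: 4→5→1→0 push 5
augment #4: 4→5→7→0 push 9
augment #5: 4→8→7→0 push 1
augment #6: 4→6→5→7→0 push 4
augment #7: 4→6→5→9→0 push 2
augment #8: 4→6→8→7→0 push 3
augment #9: 4→6→8→1→5→9→0 push 1
max flow = 63; residual-reachable set from 4 gives S-side
cut edges (S→T): {(4,5), (4,8), (4,9), (6,5), (6,8)} total cap 63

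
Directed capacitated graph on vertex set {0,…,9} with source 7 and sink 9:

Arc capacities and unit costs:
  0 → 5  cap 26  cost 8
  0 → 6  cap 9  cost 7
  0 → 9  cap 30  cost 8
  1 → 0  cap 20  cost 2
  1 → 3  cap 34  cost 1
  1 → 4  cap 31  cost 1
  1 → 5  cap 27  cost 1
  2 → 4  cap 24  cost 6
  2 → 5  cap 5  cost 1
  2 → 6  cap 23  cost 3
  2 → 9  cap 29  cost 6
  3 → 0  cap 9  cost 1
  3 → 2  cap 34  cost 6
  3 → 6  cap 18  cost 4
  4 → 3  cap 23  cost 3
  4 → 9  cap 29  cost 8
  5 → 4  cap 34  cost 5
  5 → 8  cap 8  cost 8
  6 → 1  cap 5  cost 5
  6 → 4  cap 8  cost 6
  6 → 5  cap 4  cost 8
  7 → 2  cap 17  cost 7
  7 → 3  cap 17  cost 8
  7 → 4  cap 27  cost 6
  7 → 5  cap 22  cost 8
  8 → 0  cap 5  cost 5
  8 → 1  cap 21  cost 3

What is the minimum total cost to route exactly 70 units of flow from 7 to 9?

shortest-cost path #1: 7→2→9 push 17 @ unit cost 13 (adds 221)
shortest-cost path #2: 7→4→9 push 27 @ unit cost 14 (adds 378)
shortest-cost path #3: 7→3→0→9 push 9 @ unit cost 17 (adds 153)
shortest-cost path #4: 7→3→2→9 push 8 @ unit cost 20 (adds 160)
shortest-cost path #5: 7→5→4→9 push 2 @ unit cost 21 (adds 42)
shortest-cost path #6: 7→5→4→3→2→9 push 4 @ unit cost 28 (adds 112)
shortest-cost path #7: 7→5→8→0→9 push 3 @ unit cost 29 (adds 87)
total cost = 1153

Minimum cost for 70 units: 1153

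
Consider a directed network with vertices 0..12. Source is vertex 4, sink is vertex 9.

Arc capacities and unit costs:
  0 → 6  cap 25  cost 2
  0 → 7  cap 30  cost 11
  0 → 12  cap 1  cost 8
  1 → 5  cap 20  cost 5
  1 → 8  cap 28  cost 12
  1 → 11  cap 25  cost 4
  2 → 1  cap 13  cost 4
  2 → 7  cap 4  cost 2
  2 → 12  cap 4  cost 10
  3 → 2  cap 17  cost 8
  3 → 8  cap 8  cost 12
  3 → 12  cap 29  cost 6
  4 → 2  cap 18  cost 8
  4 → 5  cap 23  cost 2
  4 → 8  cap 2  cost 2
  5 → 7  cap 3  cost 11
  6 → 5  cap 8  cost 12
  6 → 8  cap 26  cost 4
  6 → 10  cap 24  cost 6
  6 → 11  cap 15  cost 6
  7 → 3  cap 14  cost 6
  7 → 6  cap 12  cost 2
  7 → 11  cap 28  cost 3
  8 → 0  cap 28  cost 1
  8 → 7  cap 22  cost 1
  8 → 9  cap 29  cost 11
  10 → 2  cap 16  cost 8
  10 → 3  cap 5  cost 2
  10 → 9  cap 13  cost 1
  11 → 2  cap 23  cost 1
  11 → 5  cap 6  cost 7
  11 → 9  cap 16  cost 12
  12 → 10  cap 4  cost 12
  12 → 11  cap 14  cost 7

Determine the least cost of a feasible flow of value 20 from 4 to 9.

shortest-cost path #1: 4→8→0→6→10→9 push 2 @ unit cost 12 (adds 24)
shortest-cost path #2: 4→2→7→6→10→9 push 4 @ unit cost 19 (adds 76)
shortest-cost path #3: 4→5→7→6→10→9 push 3 @ unit cost 22 (adds 66)
shortest-cost path #4: 4→2→1→11→9 push 11 @ unit cost 28 (adds 308)
total cost = 474

Minimum cost for 20 units: 474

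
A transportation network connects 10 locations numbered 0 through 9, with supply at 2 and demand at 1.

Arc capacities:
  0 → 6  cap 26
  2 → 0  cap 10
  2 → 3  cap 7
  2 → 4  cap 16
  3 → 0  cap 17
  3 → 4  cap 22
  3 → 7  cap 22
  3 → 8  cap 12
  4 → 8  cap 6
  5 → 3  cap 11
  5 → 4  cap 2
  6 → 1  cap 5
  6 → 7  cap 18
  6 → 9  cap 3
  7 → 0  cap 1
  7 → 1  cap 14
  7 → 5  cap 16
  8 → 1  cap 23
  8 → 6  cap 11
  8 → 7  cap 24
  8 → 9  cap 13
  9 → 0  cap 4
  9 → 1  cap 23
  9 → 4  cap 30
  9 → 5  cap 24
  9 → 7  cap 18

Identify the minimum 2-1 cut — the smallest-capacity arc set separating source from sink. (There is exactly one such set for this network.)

augment #1: 2→0→6→1 push 5
augment #2: 2→3→7→1 push 7
augment #3: 2→4→8→1 push 6
augment #4: 2→0→6→7→1 push 5
max flow = 23; residual-reachable set from 2 gives S-side
cut edges (S→T): {(2,0), (2,3), (4,8)} total cap 23

Min-cut arcs: {(2,0), (2,3), (4,8)} (total capacity 23)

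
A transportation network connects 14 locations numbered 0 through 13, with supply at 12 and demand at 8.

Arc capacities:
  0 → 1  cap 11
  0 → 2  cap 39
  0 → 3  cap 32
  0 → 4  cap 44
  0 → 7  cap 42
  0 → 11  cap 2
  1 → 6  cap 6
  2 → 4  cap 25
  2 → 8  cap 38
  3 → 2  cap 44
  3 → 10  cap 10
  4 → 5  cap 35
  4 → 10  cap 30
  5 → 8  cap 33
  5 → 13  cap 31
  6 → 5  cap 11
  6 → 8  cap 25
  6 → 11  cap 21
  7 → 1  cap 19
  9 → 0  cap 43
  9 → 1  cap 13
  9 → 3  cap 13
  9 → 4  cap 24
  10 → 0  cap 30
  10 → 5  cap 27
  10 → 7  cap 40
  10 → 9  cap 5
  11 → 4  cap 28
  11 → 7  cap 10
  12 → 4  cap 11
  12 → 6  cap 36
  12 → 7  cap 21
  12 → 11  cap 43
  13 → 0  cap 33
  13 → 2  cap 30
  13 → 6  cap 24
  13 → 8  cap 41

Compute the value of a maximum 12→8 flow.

augment #1: 12→6→8 bottleneck 25, total now 25
augment #2: 12→4→5→8 bottleneck 11, total now 36
augment #3: 12→6→5→8 bottleneck 11, total now 47
augment #4: 12→11→4→5→8 bottleneck 11, total now 58
augment #5: 12→11→4→5→13→8 bottleneck 13, total now 71
augment #6: 12→11→4→10→0→2→8 bottleneck 4, total now 75

Maximum flow value: 75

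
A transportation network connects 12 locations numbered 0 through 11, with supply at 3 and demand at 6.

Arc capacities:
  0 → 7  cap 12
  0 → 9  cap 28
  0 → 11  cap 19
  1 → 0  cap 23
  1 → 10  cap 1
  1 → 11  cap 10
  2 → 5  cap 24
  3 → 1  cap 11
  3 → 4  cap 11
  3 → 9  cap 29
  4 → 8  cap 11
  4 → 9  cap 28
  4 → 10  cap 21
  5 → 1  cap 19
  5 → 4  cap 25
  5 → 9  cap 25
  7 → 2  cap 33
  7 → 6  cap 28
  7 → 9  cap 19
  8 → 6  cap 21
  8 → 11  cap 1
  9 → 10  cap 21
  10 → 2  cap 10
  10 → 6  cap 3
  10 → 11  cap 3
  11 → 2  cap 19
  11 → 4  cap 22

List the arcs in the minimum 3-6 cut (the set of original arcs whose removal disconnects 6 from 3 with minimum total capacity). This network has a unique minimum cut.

augment #1: 3→1→10→6 push 1
augment #2: 3→4→8→6 push 11
augment #3: 3→9→10→6 push 2
augment #4: 3→1→0→7→6 push 10
augment #5: 3→9→10→1→0→7→6 push 1
augment #6: 3→9→10→2→5→1→0→7→6 push 1
max flow = 26; residual-reachable set from 3 gives S-side
cut edges (S→T): {(0,7), (4,8), (10,6)} total cap 26

Min-cut arcs: {(0,7), (4,8), (10,6)} (total capacity 26)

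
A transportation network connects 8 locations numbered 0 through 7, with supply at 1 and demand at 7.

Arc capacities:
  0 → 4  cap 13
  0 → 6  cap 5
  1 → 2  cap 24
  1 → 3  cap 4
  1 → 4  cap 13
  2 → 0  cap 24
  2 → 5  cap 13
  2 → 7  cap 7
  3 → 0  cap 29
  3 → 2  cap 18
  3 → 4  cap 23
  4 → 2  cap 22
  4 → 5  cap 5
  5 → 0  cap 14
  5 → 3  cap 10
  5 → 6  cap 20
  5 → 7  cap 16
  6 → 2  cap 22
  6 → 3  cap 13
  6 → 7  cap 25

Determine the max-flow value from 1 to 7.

Maximum flow value: 30

augment #1: 1→2→7 bottleneck 7, total now 7
augment #2: 1→2→5→7 bottleneck 13, total now 20
augment #3: 1→4→5→7 bottleneck 3, total now 23
augment #4: 1→2→0→6→7 bottleneck 4, total now 27
augment #5: 1→3→0→6→7 bottleneck 1, total now 28
augment #6: 1→4→5→6→7 bottleneck 2, total now 30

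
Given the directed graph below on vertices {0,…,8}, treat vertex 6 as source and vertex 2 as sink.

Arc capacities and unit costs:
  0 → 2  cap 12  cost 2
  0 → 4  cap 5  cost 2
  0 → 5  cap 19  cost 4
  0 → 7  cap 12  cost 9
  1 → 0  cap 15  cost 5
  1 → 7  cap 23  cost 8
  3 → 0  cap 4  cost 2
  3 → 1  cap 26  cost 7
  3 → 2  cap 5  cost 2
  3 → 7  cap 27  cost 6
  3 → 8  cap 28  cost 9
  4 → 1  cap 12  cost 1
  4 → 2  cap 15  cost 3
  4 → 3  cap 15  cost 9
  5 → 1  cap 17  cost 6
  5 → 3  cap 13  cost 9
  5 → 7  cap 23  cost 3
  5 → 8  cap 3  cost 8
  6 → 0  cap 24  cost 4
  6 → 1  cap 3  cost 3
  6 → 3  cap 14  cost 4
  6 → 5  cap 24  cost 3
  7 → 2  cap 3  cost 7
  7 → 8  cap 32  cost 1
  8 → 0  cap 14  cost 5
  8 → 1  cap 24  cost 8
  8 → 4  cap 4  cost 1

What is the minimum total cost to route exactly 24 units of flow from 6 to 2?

shortest-cost path #1: 6→0→2 push 12 @ unit cost 6 (adds 72)
shortest-cost path #2: 6→3→2 push 5 @ unit cost 6 (adds 30)
shortest-cost path #3: 6→0→4→2 push 5 @ unit cost 9 (adds 45)
shortest-cost path #4: 6→5→7→8→4→2 push 2 @ unit cost 11 (adds 22)
total cost = 169

Minimum cost for 24 units: 169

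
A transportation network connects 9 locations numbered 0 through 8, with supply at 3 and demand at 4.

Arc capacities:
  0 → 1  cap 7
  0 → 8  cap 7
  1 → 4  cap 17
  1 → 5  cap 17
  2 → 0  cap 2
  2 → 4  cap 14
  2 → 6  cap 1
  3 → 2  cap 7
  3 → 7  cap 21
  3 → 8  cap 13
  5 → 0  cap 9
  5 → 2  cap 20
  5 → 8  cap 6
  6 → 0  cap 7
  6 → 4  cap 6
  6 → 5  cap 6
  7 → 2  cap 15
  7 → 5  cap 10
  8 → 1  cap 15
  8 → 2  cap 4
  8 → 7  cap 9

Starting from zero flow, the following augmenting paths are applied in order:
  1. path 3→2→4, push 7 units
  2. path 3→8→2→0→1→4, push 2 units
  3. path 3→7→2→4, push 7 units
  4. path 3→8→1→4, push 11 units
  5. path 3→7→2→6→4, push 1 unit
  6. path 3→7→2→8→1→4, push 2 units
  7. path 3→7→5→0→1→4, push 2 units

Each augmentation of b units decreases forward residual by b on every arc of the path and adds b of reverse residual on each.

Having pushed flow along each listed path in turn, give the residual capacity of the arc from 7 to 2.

after path 1 (3→2→4, push 7): res(7,2)=15
after path 2 (3→8→2→0→1→4, push 2): res(7,2)=15
after path 3 (3→7→2→4, push 7): res(7,2)=8
after path 4 (3→8→1→4, push 11): res(7,2)=8
after path 5 (3→7→2→6→4, push 1): res(7,2)=7
after path 6 (3→7→2→8→1→4, push 2): res(7,2)=5
after path 7 (3→7→5→0→1→4, push 2): res(7,2)=5

Residual capacity of (7,2): 5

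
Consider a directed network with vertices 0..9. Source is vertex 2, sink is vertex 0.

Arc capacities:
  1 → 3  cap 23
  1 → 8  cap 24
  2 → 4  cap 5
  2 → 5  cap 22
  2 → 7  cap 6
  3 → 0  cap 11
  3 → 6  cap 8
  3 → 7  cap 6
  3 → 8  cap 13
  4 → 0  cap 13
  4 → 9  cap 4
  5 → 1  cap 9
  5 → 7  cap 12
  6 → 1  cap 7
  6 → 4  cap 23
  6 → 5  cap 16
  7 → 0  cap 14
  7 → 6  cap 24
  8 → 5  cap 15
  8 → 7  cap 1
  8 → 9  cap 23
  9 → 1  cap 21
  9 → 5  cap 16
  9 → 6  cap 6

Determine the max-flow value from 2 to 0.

Maximum flow value: 32

augment #1: 2→4→0 bottleneck 5, total now 5
augment #2: 2→7→0 bottleneck 6, total now 11
augment #3: 2→5→7→0 bottleneck 8, total now 19
augment #4: 2→5→1→3→0 bottleneck 9, total now 28
augment #5: 2→5→7→6→4→0 bottleneck 4, total now 32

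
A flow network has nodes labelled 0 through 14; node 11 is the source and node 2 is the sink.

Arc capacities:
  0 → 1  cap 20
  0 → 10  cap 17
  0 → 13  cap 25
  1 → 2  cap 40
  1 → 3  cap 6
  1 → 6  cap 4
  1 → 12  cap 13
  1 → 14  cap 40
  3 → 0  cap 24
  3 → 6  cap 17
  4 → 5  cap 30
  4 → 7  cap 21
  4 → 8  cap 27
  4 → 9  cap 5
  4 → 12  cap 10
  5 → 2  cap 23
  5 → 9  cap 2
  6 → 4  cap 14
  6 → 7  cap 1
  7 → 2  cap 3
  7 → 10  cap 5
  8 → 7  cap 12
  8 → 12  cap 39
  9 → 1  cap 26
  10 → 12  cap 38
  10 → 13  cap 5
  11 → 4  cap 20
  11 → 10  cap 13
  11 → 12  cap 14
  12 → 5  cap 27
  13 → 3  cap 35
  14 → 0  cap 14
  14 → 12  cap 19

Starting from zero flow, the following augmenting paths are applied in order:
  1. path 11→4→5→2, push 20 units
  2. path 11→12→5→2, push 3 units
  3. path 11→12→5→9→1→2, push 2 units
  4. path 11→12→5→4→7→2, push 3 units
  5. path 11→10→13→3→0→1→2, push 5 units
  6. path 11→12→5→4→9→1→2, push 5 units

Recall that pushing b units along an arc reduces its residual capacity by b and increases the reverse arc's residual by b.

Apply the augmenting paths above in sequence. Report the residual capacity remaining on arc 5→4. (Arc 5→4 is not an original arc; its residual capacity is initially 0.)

Residual capacity of (5,4): 12

after path 1 (11→4→5→2, push 20): res(5,4)=20
after path 2 (11→12→5→2, push 3): res(5,4)=20
after path 3 (11→12→5→9→1→2, push 2): res(5,4)=20
after path 4 (11→12→5→4→7→2, push 3): res(5,4)=17
after path 5 (11→10→13→3→0→1→2, push 5): res(5,4)=17
after path 6 (11→12→5→4→9→1→2, push 5): res(5,4)=12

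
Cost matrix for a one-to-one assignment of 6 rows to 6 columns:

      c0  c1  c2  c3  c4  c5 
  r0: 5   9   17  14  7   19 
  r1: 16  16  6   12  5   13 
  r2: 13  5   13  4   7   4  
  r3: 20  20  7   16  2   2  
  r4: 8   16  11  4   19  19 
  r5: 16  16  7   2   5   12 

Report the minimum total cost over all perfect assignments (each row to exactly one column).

optimal assignment: row0→col0 (cost 5), row1→col2 (cost 6), row2→col1 (cost 5), row3→col5 (cost 2), row4→col3 (cost 4), row5→col4 (cost 5)
total = 5 + 6 + 5 + 2 + 4 + 5 = 27

Minimum assignment cost: 27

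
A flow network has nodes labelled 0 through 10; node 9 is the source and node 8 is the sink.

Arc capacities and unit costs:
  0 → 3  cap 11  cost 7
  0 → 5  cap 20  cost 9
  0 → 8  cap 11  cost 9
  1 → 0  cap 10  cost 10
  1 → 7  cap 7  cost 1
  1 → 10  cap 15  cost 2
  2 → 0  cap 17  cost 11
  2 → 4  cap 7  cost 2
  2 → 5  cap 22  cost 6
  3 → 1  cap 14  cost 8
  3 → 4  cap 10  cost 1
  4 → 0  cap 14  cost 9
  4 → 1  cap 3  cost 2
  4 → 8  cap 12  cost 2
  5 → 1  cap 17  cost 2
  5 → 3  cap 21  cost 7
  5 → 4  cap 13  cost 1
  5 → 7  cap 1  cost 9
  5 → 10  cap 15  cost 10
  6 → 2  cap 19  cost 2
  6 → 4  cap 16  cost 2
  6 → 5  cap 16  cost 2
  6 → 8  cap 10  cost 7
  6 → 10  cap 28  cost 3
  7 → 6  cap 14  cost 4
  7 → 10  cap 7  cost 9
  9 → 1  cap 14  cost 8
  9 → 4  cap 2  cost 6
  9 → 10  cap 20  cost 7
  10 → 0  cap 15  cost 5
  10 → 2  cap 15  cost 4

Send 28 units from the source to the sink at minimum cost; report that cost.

shortest-cost path #1: 9→4→8 push 2 @ unit cost 8 (adds 16)
shortest-cost path #2: 9→10→2→4→8 push 7 @ unit cost 15 (adds 105)
shortest-cost path #3: 9→1→7→6→4→8 push 3 @ unit cost 17 (adds 51)
shortest-cost path #4: 9→1→7→6→8 push 4 @ unit cost 20 (adds 80)
shortest-cost path #5: 9→10→0→8 push 11 @ unit cost 21 (adds 231)
shortest-cost path #6: 9→10→2→5→4→6→8 push 1 @ unit cost 23 (adds 23)
total cost = 506

Minimum cost for 28 units: 506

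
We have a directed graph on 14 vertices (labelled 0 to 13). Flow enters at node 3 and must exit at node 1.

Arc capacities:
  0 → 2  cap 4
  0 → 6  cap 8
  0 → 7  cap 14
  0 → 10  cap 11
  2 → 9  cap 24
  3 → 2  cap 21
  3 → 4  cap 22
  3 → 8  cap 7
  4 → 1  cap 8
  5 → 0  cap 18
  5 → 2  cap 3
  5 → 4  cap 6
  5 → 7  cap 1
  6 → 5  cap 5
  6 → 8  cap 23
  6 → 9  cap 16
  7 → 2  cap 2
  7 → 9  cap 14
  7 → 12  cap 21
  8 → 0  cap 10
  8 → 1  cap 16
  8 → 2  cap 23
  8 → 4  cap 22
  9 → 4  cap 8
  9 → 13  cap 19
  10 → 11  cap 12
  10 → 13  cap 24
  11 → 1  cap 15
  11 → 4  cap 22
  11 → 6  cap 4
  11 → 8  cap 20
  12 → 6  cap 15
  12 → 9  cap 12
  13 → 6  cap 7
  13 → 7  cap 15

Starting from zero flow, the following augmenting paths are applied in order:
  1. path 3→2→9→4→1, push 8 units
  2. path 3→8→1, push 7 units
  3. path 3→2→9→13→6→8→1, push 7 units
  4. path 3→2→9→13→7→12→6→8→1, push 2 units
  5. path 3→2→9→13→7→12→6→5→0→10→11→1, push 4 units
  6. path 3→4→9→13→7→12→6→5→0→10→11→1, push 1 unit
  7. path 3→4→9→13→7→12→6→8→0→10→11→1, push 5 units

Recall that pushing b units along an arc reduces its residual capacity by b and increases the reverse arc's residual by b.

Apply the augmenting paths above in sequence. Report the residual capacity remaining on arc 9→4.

Residual capacity of (9,4): 6

after path 1 (3→2→9→4→1, push 8): res(9,4)=0
after path 2 (3→8→1, push 7): res(9,4)=0
after path 3 (3→2→9→13→6→8→1, push 7): res(9,4)=0
after path 4 (3→2→9→13→7→12→6→8→1, push 2): res(9,4)=0
after path 5 (3→2→9→13→7→12→6→5→0→10→11→1, push 4): res(9,4)=0
after path 6 (3→4→9→13→7→12→6→5→0→10→11→1, push 1): res(9,4)=1
after path 7 (3→4→9→13→7→12→6→8→0→10→11→1, push 5): res(9,4)=6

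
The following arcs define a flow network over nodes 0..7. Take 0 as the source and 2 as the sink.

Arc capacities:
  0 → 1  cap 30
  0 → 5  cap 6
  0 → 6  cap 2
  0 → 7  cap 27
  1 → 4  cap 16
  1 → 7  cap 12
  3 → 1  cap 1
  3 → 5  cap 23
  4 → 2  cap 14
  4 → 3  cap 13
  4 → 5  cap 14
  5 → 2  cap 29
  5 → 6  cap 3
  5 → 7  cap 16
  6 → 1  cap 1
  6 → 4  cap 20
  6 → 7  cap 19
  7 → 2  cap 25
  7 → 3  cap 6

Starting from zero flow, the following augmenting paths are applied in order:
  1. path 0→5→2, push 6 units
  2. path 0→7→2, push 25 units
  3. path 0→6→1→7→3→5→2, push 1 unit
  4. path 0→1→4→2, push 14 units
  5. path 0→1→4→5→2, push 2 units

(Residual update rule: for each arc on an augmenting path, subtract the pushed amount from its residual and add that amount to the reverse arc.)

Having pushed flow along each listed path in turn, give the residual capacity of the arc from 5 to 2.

after path 1 (0→5→2, push 6): res(5,2)=23
after path 2 (0→7→2, push 25): res(5,2)=23
after path 3 (0→6→1→7→3→5→2, push 1): res(5,2)=22
after path 4 (0→1→4→2, push 14): res(5,2)=22
after path 5 (0→1→4→5→2, push 2): res(5,2)=20

Residual capacity of (5,2): 20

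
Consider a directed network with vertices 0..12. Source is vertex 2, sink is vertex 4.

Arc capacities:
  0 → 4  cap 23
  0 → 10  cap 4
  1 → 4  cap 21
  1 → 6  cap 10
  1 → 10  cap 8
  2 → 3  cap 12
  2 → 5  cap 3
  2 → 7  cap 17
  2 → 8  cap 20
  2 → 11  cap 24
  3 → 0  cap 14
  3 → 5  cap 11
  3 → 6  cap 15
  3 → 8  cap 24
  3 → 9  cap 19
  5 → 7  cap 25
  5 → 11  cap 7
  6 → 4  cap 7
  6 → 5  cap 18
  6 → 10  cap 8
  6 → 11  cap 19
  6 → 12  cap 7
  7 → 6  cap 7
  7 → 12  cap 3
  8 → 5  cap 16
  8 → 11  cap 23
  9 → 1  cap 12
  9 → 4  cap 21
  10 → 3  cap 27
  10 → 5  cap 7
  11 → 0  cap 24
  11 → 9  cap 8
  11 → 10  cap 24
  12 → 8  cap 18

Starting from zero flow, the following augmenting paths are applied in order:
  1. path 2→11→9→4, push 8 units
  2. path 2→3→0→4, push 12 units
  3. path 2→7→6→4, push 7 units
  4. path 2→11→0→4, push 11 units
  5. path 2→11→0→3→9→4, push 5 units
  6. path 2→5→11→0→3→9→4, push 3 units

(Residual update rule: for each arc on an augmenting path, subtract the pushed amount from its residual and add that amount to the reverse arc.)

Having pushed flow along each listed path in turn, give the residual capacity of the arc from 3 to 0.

after path 1 (2→11→9→4, push 8): res(3,0)=14
after path 2 (2→3→0→4, push 12): res(3,0)=2
after path 3 (2→7→6→4, push 7): res(3,0)=2
after path 4 (2→11→0→4, push 11): res(3,0)=2
after path 5 (2→11→0→3→9→4, push 5): res(3,0)=7
after path 6 (2→5→11→0→3→9→4, push 3): res(3,0)=10

Residual capacity of (3,0): 10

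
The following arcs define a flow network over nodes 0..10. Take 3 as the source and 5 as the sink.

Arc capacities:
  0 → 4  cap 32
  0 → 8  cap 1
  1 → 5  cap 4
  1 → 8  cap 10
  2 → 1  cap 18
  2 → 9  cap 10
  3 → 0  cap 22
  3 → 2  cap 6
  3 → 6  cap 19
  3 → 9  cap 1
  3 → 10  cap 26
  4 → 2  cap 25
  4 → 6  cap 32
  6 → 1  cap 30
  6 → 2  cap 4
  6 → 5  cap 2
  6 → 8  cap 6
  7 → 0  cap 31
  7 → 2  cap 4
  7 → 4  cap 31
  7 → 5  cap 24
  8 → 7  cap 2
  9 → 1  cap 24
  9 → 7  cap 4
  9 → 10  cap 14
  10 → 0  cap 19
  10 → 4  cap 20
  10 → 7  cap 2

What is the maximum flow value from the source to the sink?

augment #1: 3→6→5 bottleneck 2, total now 2
augment #2: 3→2→1→5 bottleneck 4, total now 6
augment #3: 3→9→7→5 bottleneck 1, total now 7
augment #4: 3→10→7→5 bottleneck 2, total now 9
augment #5: 3→0→8→7→5 bottleneck 1, total now 10
augment #6: 3→2→9→7→5 bottleneck 2, total now 12
augment #7: 3→6→8→7→5 bottleneck 1, total now 13
augment #8: 3→6→2→9→7→5 bottleneck 1, total now 14

Maximum flow value: 14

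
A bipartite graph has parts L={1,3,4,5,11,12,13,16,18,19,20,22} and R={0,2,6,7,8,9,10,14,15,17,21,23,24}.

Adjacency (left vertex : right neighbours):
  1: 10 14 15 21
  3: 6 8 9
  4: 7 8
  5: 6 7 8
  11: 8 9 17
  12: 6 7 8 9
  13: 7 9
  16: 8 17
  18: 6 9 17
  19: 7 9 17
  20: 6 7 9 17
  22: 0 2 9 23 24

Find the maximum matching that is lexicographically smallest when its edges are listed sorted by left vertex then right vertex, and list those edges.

|M| = 7 (so the lex-smallest maximum matching has 7 edges)
process left vertices in ascending order; for each, take the smallest-labelled available neighbour that still permits 7 edges overall, or leave it unmatched if none does
lex-smallest matching: {1-10, 3-6, 4-7, 5-8, 11-9, 16-17, 22-0}

Lex-smallest maximum matching: {(1,10), (3,6), (4,7), (5,8), (11,9), (16,17), (22,0)}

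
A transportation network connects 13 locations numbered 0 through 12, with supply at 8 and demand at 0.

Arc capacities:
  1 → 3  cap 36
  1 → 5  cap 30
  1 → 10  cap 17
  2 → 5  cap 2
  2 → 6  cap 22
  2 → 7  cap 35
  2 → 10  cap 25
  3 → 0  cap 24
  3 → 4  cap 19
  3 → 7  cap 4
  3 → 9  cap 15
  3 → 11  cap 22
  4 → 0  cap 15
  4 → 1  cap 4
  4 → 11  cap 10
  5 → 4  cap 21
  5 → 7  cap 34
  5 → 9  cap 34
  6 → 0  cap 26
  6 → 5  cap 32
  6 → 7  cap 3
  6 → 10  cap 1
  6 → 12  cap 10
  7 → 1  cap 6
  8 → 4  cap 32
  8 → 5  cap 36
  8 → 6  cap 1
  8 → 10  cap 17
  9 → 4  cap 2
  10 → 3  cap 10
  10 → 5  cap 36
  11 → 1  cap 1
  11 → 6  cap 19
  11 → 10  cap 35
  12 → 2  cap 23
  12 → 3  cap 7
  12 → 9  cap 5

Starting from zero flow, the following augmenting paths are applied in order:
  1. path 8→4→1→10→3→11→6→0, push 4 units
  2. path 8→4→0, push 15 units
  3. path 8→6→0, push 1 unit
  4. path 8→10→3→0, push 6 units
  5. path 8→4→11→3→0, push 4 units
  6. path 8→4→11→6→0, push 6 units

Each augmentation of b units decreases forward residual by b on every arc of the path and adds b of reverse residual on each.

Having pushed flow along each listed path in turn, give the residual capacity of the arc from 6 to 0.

after path 1 (8→4→1→10→3→11→6→0, push 4): res(6,0)=22
after path 2 (8→4→0, push 15): res(6,0)=22
after path 3 (8→6→0, push 1): res(6,0)=21
after path 4 (8→10→3→0, push 6): res(6,0)=21
after path 5 (8→4→11→3→0, push 4): res(6,0)=21
after path 6 (8→4→11→6→0, push 6): res(6,0)=15

Residual capacity of (6,0): 15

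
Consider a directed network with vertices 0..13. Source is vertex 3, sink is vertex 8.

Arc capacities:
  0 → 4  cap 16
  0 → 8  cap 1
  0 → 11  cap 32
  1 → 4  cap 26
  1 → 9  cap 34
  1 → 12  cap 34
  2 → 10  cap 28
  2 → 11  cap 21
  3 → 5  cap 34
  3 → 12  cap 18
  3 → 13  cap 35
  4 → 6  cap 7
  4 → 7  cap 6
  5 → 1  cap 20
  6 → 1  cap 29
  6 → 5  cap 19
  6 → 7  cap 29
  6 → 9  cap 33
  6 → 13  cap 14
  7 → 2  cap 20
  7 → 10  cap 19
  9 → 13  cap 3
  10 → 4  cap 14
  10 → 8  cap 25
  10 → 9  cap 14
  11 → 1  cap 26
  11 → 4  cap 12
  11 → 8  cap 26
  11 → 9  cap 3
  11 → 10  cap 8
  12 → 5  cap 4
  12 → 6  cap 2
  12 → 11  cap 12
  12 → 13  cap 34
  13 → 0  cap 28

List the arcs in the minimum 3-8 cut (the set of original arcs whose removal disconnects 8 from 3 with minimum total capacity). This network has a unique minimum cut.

Min-cut arcs: {(0,8), (4,6), (4,7), (11,8), (11,10), (12,6)} (total capacity 50)

augment #1: 3→12→11→8 push 12
augment #2: 3→13→0→8 push 1
augment #3: 3→13→0→11→8 push 14
augment #4: 3→12→6→7→10→8 push 2
augment #5: 3→13→0→11→10→8 push 8
augment #6: 3→5→1→4→7→10→8 push 6
augment #7: 3→5→1→4→6→7→10→8 push 7
max flow = 50; residual-reachable set from 3 gives S-side
cut edges (S→T): {(0,8), (4,6), (4,7), (11,8), (11,10), (12,6)} total cap 50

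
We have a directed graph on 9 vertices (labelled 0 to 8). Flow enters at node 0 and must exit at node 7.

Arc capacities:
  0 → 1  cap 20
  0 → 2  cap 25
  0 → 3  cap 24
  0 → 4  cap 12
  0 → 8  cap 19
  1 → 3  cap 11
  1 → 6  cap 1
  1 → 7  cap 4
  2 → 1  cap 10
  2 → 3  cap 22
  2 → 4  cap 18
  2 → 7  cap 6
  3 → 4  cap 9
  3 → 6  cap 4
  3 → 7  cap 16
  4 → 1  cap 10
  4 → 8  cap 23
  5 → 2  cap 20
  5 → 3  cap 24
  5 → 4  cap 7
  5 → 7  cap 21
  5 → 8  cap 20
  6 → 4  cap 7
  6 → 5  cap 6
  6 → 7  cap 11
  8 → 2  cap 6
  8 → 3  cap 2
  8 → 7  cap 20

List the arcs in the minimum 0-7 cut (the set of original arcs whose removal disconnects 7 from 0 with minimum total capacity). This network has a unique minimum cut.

augment #1: 0→1→7 push 4
augment #2: 0→2→7 push 6
augment #3: 0→3→7 push 16
augment #4: 0→8→7 push 19
augment #5: 0→1→6→7 push 1
augment #6: 0→3→6→7 push 4
augment #7: 0→4→8→7 push 1
max flow = 51; residual-reachable set from 0 gives S-side
cut edges (S→T): {(1,6), (1,7), (2,7), (3,6), (3,7), (8,7)} total cap 51

Min-cut arcs: {(1,6), (1,7), (2,7), (3,6), (3,7), (8,7)} (total capacity 51)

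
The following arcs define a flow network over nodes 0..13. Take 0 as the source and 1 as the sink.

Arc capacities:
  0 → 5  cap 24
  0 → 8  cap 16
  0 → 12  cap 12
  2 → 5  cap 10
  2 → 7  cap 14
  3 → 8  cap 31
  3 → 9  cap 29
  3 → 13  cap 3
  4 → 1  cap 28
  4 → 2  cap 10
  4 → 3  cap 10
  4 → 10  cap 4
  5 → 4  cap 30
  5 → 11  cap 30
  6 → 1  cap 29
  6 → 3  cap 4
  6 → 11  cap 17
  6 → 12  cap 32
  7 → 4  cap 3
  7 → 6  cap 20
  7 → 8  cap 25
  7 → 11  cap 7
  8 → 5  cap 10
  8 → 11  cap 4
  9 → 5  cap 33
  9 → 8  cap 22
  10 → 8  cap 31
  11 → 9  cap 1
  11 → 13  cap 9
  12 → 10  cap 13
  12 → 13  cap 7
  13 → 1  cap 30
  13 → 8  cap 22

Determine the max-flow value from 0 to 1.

Maximum flow value: 45

augment #1: 0→5→4→1 bottleneck 24, total now 24
augment #2: 0→12→13→1 bottleneck 7, total now 31
augment #3: 0→8→5→4→1 bottleneck 4, total now 35
augment #4: 0→8→11→13→1 bottleneck 4, total now 39
augment #5: 0→8→5→11→13→1 bottleneck 5, total now 44
augment #6: 0→8→5→4→3→13→1 bottleneck 1, total now 45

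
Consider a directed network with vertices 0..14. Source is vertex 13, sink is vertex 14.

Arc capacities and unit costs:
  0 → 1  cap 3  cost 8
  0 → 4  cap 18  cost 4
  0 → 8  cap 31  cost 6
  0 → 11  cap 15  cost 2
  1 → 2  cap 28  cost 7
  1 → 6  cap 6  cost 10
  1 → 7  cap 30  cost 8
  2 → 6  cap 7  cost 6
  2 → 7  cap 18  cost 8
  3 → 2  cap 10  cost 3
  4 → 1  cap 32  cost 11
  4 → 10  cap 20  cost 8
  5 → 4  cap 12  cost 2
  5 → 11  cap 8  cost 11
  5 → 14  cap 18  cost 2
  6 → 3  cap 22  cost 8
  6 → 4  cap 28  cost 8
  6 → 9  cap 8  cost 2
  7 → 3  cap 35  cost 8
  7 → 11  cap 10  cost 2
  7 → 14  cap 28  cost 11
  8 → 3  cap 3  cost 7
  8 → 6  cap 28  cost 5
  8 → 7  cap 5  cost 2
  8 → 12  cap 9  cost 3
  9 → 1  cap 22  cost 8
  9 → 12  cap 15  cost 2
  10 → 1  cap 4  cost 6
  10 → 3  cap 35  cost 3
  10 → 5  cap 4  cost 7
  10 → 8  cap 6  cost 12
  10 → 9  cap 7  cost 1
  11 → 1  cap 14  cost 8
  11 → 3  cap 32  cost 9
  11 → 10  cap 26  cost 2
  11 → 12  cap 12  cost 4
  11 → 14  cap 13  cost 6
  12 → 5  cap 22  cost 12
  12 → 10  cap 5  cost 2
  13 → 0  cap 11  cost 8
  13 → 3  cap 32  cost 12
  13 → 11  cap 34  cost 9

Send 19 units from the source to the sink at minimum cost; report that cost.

shortest-cost path #1: 13→11→14 push 13 @ unit cost 15 (adds 195)
shortest-cost path #2: 13→11→10→5→14 push 4 @ unit cost 20 (adds 80)
shortest-cost path #3: 13→11→12→5→14 push 2 @ unit cost 27 (adds 54)
total cost = 329

Minimum cost for 19 units: 329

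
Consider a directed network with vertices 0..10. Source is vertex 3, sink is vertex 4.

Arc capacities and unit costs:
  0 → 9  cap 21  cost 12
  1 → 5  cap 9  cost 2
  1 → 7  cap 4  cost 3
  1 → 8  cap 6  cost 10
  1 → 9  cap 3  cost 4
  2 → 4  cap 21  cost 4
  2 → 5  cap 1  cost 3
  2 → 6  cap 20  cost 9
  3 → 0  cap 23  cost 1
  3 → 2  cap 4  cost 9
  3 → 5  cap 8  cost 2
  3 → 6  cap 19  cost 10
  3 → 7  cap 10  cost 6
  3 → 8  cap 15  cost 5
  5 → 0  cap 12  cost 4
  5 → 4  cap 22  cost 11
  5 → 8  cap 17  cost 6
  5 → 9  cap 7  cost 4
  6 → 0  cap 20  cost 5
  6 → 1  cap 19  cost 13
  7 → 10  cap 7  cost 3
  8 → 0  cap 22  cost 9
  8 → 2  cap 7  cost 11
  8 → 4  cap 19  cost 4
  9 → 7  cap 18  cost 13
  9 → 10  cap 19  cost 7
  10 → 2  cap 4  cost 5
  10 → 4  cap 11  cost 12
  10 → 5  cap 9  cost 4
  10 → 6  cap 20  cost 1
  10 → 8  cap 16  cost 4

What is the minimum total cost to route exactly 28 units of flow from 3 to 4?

Minimum cost for 28 units: 305

shortest-cost path #1: 3→8→4 push 15 @ unit cost 9 (adds 135)
shortest-cost path #2: 3→5→8→4 push 4 @ unit cost 12 (adds 48)
shortest-cost path #3: 3→5→4 push 4 @ unit cost 13 (adds 52)
shortest-cost path #4: 3→2→4 push 4 @ unit cost 13 (adds 52)
shortest-cost path #5: 3→7→10→2→4 push 1 @ unit cost 18 (adds 18)
total cost = 305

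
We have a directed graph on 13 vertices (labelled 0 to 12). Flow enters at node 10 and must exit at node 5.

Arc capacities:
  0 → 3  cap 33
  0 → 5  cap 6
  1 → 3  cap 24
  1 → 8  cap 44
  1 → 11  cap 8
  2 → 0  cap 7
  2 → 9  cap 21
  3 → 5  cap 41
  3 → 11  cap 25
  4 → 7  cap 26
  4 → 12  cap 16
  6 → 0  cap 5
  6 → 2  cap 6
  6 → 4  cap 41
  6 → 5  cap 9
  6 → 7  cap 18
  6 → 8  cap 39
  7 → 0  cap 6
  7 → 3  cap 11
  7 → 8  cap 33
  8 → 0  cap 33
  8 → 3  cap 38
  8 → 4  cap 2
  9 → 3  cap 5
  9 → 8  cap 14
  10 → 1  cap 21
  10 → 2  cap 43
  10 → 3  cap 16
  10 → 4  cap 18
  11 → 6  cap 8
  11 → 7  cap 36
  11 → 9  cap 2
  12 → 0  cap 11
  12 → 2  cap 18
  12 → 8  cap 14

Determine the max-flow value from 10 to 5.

Maximum flow value: 55

augment #1: 10→3→5 bottleneck 16, total now 16
augment #2: 10→1→3→5 bottleneck 21, total now 37
augment #3: 10→2→0→5 bottleneck 6, total now 43
augment #4: 10→2→0→3→5 bottleneck 1, total now 44
augment #5: 10→2→9→3→5 bottleneck 3, total now 47
augment #6: 10→2→9→3→11→6→5 bottleneck 2, total now 49
augment #7: 10→4→7→3→11→6→5 bottleneck 6, total now 55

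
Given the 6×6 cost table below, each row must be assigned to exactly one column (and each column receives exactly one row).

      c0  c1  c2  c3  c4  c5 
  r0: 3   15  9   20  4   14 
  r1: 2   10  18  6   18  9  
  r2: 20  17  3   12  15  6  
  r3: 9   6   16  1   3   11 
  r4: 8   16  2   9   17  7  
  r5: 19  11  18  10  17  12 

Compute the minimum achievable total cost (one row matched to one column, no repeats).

Minimum assignment cost: 26

optimal assignment: row0→col4 (cost 4), row1→col0 (cost 2), row2→col5 (cost 6), row3→col3 (cost 1), row4→col2 (cost 2), row5→col1 (cost 11)
total = 4 + 2 + 6 + 1 + 2 + 11 = 26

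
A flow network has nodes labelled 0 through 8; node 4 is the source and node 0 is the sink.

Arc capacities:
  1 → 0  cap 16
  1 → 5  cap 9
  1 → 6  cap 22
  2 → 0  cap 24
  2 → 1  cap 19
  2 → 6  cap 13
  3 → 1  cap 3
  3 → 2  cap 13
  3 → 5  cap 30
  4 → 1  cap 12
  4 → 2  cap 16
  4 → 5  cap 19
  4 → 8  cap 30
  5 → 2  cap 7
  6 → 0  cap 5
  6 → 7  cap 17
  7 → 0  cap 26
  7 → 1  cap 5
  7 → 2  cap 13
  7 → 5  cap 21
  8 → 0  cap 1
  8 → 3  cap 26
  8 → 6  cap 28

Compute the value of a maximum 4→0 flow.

augment #1: 4→1→0 bottleneck 12, total now 12
augment #2: 4→2→0 bottleneck 16, total now 28
augment #3: 4→8→0 bottleneck 1, total now 29
augment #4: 4→5→2→0 bottleneck 7, total now 36
augment #5: 4→8→6→0 bottleneck 5, total now 41
augment #6: 4→8→3→1→0 bottleneck 3, total now 44
augment #7: 4→8→3→2→0 bottleneck 1, total now 45
augment #8: 4→8→6→7→0 bottleneck 17, total now 62
augment #9: 4→8→3→2→1→0 bottleneck 1, total now 63

Maximum flow value: 63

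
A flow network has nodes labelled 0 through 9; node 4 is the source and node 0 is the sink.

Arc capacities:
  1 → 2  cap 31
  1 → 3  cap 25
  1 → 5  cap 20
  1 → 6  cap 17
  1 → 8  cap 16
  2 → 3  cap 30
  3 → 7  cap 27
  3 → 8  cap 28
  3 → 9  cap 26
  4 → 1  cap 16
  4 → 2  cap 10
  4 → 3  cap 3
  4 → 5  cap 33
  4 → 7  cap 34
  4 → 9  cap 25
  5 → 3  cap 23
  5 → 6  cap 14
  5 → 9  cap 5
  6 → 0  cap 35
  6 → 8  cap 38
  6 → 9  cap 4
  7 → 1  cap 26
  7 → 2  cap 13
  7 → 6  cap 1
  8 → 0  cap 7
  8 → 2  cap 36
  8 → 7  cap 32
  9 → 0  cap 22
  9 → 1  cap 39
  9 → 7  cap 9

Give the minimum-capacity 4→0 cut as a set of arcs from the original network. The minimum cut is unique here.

augment #1: 4→9→0 push 22
augment #2: 4→1→6→0 push 16
augment #3: 4→3→8→0 push 3
augment #4: 4→5→6→0 push 14
augment #5: 4→7→6→0 push 1
augment #6: 4→2→3→8→0 push 4
augment #7: 4→7→1→6→0 push 1
max flow = 61; residual-reachable set from 4 gives S-side
cut edges (S→T): {(1,6), (5,6), (7,6), (8,0), (9,0)} total cap 61

Min-cut arcs: {(1,6), (5,6), (7,6), (8,0), (9,0)} (total capacity 61)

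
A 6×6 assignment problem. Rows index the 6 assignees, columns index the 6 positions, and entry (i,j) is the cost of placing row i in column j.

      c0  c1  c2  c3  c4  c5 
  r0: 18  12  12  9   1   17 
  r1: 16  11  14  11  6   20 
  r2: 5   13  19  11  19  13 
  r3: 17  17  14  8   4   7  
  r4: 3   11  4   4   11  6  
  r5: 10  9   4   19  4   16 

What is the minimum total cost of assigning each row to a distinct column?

optimal assignment: row0→col4 (cost 1), row1→col1 (cost 11), row2→col0 (cost 5), row3→col5 (cost 7), row4→col3 (cost 4), row5→col2 (cost 4)
total = 1 + 11 + 5 + 7 + 4 + 4 = 32

Minimum assignment cost: 32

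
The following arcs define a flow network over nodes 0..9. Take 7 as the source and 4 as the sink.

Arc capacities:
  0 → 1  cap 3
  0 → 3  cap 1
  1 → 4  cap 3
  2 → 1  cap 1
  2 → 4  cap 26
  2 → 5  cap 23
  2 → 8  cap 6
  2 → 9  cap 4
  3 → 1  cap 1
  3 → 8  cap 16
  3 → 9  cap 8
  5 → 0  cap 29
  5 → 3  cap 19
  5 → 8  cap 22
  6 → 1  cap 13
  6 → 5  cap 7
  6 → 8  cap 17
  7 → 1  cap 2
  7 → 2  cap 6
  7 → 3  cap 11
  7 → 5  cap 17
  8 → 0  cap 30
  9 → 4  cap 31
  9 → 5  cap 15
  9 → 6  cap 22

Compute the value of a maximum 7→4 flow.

Maximum flow value: 17

augment #1: 7→1→4 bottleneck 2, total now 2
augment #2: 7→2→4 bottleneck 6, total now 8
augment #3: 7→3→1→4 bottleneck 1, total now 9
augment #4: 7→3→9→4 bottleneck 8, total now 17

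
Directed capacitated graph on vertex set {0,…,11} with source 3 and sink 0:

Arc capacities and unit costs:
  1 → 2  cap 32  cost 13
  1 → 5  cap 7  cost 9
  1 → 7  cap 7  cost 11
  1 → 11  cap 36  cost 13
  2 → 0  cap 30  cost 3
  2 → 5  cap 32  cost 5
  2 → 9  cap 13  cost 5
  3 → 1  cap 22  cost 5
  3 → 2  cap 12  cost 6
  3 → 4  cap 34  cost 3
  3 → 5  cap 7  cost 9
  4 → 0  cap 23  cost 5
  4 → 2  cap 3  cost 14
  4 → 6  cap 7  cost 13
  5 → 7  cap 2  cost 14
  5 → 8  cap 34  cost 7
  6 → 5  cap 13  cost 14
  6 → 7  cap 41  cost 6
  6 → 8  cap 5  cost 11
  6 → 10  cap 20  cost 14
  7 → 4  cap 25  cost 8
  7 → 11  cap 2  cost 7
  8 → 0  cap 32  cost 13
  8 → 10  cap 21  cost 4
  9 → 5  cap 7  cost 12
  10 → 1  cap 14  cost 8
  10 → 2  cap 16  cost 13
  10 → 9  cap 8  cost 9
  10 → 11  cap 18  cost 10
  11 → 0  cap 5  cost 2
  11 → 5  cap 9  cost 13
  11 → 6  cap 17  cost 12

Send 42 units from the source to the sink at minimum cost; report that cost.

shortest-cost path #1: 3→4→0 push 23 @ unit cost 8 (adds 184)
shortest-cost path #2: 3→2→0 push 12 @ unit cost 9 (adds 108)
shortest-cost path #3: 3→4→2→0 push 3 @ unit cost 20 (adds 60)
shortest-cost path #4: 3→1→11→0 push 4 @ unit cost 20 (adds 80)
total cost = 432

Minimum cost for 42 units: 432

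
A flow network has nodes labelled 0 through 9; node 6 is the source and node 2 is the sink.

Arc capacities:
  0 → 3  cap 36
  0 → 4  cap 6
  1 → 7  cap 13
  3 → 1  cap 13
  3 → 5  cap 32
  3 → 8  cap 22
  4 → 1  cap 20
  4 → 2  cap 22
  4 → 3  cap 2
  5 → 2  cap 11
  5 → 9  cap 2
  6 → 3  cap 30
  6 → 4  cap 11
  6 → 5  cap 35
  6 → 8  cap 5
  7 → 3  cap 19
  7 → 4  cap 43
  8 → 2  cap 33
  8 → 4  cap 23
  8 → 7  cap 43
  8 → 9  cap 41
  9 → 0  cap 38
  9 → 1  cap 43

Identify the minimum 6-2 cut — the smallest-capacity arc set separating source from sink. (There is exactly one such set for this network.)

augment #1: 6→4→2 push 11
augment #2: 6→5→2 push 11
augment #3: 6→8→2 push 5
augment #4: 6→3→8→2 push 22
augment #5: 6→3→1→7→4→2 push 8
augment #6: 6→5→9→0→4→2 push 2
max flow = 59; residual-reachable set from 6 gives S-side
cut edges (S→T): {(5,2), (5,9), (6,3), (6,4), (6,8)} total cap 59

Min-cut arcs: {(5,2), (5,9), (6,3), (6,4), (6,8)} (total capacity 59)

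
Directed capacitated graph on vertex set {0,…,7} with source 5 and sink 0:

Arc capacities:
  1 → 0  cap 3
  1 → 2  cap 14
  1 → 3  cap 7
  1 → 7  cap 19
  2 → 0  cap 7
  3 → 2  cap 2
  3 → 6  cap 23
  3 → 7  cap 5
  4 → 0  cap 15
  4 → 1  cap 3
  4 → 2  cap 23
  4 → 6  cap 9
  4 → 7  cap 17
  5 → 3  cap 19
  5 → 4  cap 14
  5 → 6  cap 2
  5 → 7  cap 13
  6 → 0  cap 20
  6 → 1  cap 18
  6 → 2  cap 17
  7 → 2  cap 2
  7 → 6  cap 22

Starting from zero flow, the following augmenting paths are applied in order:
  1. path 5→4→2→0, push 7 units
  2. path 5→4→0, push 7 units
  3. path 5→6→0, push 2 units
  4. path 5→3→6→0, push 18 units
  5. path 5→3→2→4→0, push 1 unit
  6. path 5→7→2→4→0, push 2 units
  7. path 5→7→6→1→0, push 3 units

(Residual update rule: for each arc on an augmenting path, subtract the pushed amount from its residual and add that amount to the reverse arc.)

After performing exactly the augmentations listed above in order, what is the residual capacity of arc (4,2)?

after path 1 (5→4→2→0, push 7): res(4,2)=16
after path 2 (5→4→0, push 7): res(4,2)=16
after path 3 (5→6→0, push 2): res(4,2)=16
after path 4 (5→3→6→0, push 18): res(4,2)=16
after path 5 (5→3→2→4→0, push 1): res(4,2)=17
after path 6 (5→7→2→4→0, push 2): res(4,2)=19
after path 7 (5→7→6→1→0, push 3): res(4,2)=19

Residual capacity of (4,2): 19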